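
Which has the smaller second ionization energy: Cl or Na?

After 1 electron has been removed, what remains? Cl⁺ still has 6 valence electrons; Na⁺ is the bare [Ne] core.
Core electrons are held far more tightly than valence electrons, so Na tops the IE_2 order.
The numbers (kJ/mol): Cl 2298, Na 4562.
Putting it together, IE_2: Cl < Na.

Cl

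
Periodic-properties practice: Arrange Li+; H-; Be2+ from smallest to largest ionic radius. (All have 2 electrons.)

Be2+ < Li+ < H-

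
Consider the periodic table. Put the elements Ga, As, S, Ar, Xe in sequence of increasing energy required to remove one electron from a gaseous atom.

Ga, As, S, Xe, Ar

S is in period 3, group 16; Ar is in period 3, group 18; Ga is in period 4, group 13; As is in period 4, group 15; Xe is in period 5, group 18.
IE₁ increases left→right with effective nuclear charge and decreases top→bottom as the valence shell moves farther out.
Neither a single period nor a single group — weigh both effects.
As > Ga: As lies to the right of Ga in period 4, so the across-period effect alone puts As higher.
S > As: both effects reinforce here, so S is clearly the higher of the two.
Xe > S: period and group pull opposite ways; the across-period shift dominates (1170 vs 1000 kJ/mol).
Ar > Xe: they share group 18; the group trend gives Ar the larger value.
For reference (kJ/mol): S 1000, Ar 1521, Ga 579, As 947, Xe 1170.
So from lowest to highest: Ga < As < S < Xe < Ar.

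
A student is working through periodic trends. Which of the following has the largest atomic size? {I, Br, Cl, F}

I

Radius decreases left→right (rising Z_eff, same n) and increases top→bottom (higher n).
All are in group 17, so atomic radius increases down the group.
The largest atomic size among these belongs to I.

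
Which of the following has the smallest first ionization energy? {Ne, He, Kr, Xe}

Xe

He is in period 1, group 18; Ne is in period 2, group 18; Kr is in period 4, group 18; Xe is in period 5, group 18.
Removing the outermost electron gets harder across a period and easier down a group.
All are in group 18, so first ionization energy increases up the group.
The smallest first ionization energy among these belongs to Xe.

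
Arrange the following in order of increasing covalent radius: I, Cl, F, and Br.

F, Cl, Br, I

Atomic radius shrinks across a period as nuclear charge pulls the same shell inward, and grows down a group as new shells are added.
All are in group 17, so atomic radius increases down the group.
So from smallest to largest: F < Cl < Br < I.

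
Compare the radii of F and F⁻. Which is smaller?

Forming F⁻ adds 1 electron to F. More electron–electron repulsion in the same shell, with unchanged nuclear charge, lets the cloud expand.
An anion is larger than its parent atom: F⁻ > F.

F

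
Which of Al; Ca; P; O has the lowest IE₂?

Consider each +1 ion: Al⁺ still has 2 valence electrons; Ca⁺ still has 1 valence electron; P⁺ still has 4 valence electrons; O⁺ still has 5 valence electrons.
All are still removing valence electrons, so compare the +1 ions as you would atoms: IE_2 generally rises across a period (higher Z_eff) and falls down a group (larger shell), subject to the usual subshell exceptions.
Valence configurations: Al⁺ [Ne]3s², Ca⁺ [Ar]4s¹, P⁺ [Ne]3s²3p², O⁺ [He]2s²2p³.
The numbers (kJ/mol): Al 1817, Ca 1145, P 1907, O 3388.
Overall IE_2 order: Ca < Al < P < O.

Ca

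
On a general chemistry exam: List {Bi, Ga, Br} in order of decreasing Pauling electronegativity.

Br, Bi, Ga

Ga is in period 4, group 13; Br is in period 4, group 17; Bi is in period 6, group 15.
EN rises left→right (higher Z_eff, smaller atoms) and falls top→bottom (larger, more shielded atoms).
Here both period and group differ, so the two effects have to be weighed against each other.
Bi > Ga: period and group pull opposite ways; the across-period shift dominates (2.02 vs 1.81).
Br > Bi: relative to Bi, both the across-period and down-group shifts push Br's electronegativity up.
Tabulated electronegativity (Pauling): Ga 1.81, Br 2.96, Bi 2.02.
So from highest to lowest: Br > Bi > Ga.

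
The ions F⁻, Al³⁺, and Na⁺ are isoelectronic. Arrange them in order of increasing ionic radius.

All of these have 10 electrons, so size is governed by nuclear charge alone: the more protons, the stronger the pull on the same electron cloud, and the smaller the ion.
Nuclear charges: Al³⁺ (Z=13), Na⁺ (Z=11), F⁻ (Z=9).
Smallest to largest: Al³⁺ < Na⁺ < F⁻.

Al³⁺, Na⁺, F⁻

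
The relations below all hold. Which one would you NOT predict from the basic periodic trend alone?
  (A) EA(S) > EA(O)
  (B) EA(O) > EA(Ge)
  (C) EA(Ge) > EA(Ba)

(A)

The general trend: electron affinity increases across a period and decreases down a group.
(A) S (period 3, group 16) vs O (period 2, group 16): the stated order contradicts the simple trend.
(B) O (period 2, group 16) vs Ge (period 4, group 14): the stated order agrees with the simple trend.
(C) Ge (period 4, group 14) vs Ba (period 6, group 2): the stated order agrees with the simple trend.
The exception is (A): the compact 2p subshell of O repels the added electron more than S's larger 3p does.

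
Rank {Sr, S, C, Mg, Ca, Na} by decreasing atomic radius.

Sr > Ca > Na > Mg > S > C

C is in period 2, group 14; Na is in period 3, group 1; Mg is in period 3, group 2; S is in period 3, group 16; Ca is in period 4, group 2; Sr is in period 5, group 2.
Atomic radius shrinks across a period as nuclear charge pulls the same shell inward, and grows down a group as new shells are added.
These span different periods and groups, so the two trends combine.
S > C: period and group pull opposite ways; the down-group shift dominates (103 vs 75 pm).
Mg > S: both are in period 3; the period trend gives Mg the larger value.
Na > Mg: Na lies to the left of Mg in period 3, so the across-period effect alone puts Na larger.
Ca > Na: period and group pull opposite ways; the down-group shift dominates (171 vs 155 pm).
Sr > Ca: Sr sits below Ca in group 2, so the down-group effect alone puts Sr larger.
For reference (pm): C 75, Na 155, Mg 139, S 103, Ca 171, Sr 185.
So from largest to smallest: Sr > Ca > Na > Mg > S > C.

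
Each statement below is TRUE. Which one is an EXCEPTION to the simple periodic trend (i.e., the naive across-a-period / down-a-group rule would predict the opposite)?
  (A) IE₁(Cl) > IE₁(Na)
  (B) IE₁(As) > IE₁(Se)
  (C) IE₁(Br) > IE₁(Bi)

(B)

The general trend: IE₁ increases across a period and decreases down a group.
(A) Cl (period 3, group 17) vs Na (period 3, group 1): the stated order agrees with the simple trend.
(B) As (period 4, group 15) vs Se (period 4, group 16): the stated order contradicts the simple trend.
(C) Br (period 4, group 17) vs Bi (period 6, group 15): the stated order agrees with the simple trend.
The exception is (B): Se (4p⁴) ionizes more easily than half-filled As (4p³).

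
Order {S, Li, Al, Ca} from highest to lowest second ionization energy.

After 1 electron has been removed, what remains? S⁺ still has 5 valence electrons; Li⁺ is the bare [He] core; Al⁺ still has 2 valence electrons; Ca⁺ still has 1 valence electron.
Breaking into a closed-shell core is much more expensive than removing a leftover valence electron — Li has the largest IE_2 here.
Valence configurations: S⁺ [Ne]3s²3p³, Al⁺ [Ne]3s², Ca⁺ [Ar]4s¹.
Approximate IE_2 values (kJ/mol): S 2252, Li 7298, Al 1817, Ca 1145.
Hence IE_2: Ca < Al < S < Li.

Li, S, Al, Ca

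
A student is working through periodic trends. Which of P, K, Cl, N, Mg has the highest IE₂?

K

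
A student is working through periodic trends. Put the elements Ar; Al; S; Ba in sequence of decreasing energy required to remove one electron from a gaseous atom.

Ar > S > Al > Ba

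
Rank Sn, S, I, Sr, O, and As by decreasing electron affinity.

Electron affinity generally becomes more exothermic across a period toward the halogens and less exothermic down a group.
Neither a single period nor a single group — weigh both effects.
As > Sr: both effects reinforce here, so As is clearly the higher of the two.
Sn > As: this pair runs against the simple trend — see the exception note.
O > Sn: relative to Sn, both the across-period and down-group shifts push O's electron affinity up.
S > O: this pair runs against the simple trend — see the exception note.
I > S: the two effects oppose for this pair; the across-period effect wins (295 vs 200 kJ/mol).
Note the exception: Sn has a higher electron affinity than As, contrary to the simple trend — adding an electron to As's half-filled np³ subshell costs electron-pairing energy.
Note the exception: S has a higher electron affinity than O, contrary to the simple trend — the compact 2p subshell of O repels the added electron more than S's larger 3p does.
Approximate values (kJ/mol): O 141, S 200, As 78, Sr 5, Sn 107, I 295.
So from highest to lowest: I > S > O > Sn > As > Sr.

I > S > O > Sn > As > Sr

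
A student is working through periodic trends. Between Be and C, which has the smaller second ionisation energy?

Be

The second ionization energy removes an electron from the +1 ion. For each element: Be⁺ still has 1 valence electron; C⁺ still has 3 valence electrons.
All are still removing valence electrons, so compare the +1 ions as you would atoms: IE_2 generally rises across a period (higher Z_eff) and falls down a group (larger shell), subject to the usual subshell exceptions.
Valence configurations: Be⁺ [He]2s¹, C⁺ [He]2s²2p¹.
Tabulated IE_2 (kJ/mol): Be 1757, C 2353.
Hence IE_2: Be < C.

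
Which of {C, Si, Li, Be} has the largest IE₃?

IE_3 is the cost of taking one more electron from the +2 cation: C²⁺ still has 2 valence electrons; Si²⁺ still has 2 valence electrons; Li²⁺ is already 1 electron into the core; Be²⁺ is the bare [He] core.
Core electrons are held far more tightly than valence electrons, so Li and Be top the IE_3 order.
Valence configurations: C²⁺ [He]2s², Si²⁺ [Ne]3s².
The numbers (kJ/mol): C 4620, Si 3232, Li 11815, Be 14849.
Putting it together, IE_3: Si < C < Li < Be.

Be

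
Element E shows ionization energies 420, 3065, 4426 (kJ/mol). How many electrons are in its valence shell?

Look for the largest jump between consecutive ionization energies: IE2/IE1 ≈ 7.3, far larger than any earlier ratio.
That jump marks the point where a core electron is being removed. So the atom has 1 valence electron.

1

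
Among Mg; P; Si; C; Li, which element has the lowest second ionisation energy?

IE_2 is the cost of taking one more electron from the +1 cation: Mg⁺ still has 1 valence electron; P⁺ still has 4 valence electrons; Si⁺ still has 3 valence electrons; C⁺ still has 3 valence electrons; Li⁺ is the bare [He] core.
Core electrons are held far more tightly than valence electrons, so Li tops the IE_2 order.
Valence configurations: Mg⁺ [Ne]3s¹, P⁺ [Ne]3s²3p², Si⁺ [Ne]3s²3p¹, C⁺ [He]2s²2p¹.
The numbers (kJ/mol): Mg 1451, P 1907, Si 1577, C 2353, Li 7298.
Putting it together, IE_2: Mg < Si < P < C < Li.

Mg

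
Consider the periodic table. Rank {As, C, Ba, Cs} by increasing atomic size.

C < As < Ba < Cs

C is in period 2, group 14; As is in period 4, group 15; Cs is in period 6, group 1; Ba is in period 6, group 2.
Atomic radius shrinks across a period as nuclear charge pulls the same shell inward, and grows down a group as new shells are added.
Here both period and group differ, so the two effects have to be weighed against each other.
As > C: period and group pull opposite ways; the down-group shift dominates (121 vs 75 pm).
Ba > As: relative to As, both the across-period and down-group shifts push Ba's atomic radius up.
Cs > Ba: both are in period 6; the period trend gives Cs the larger value.
For reference (pm): C 75, As 121, Cs 232, Ba 196.
So from smallest to largest: C < As < Ba < Cs.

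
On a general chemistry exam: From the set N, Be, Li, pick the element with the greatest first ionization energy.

N

Li is in period 2, group 1; Be is in period 2, group 2; N is in period 2, group 15.
IE₁ increases left→right with effective nuclear charge and decreases top→bottom as the valence shell moves farther out.
All lie in period 2, so first ionization energy increases left to right.
The greatest first ionization energy among these belongs to N.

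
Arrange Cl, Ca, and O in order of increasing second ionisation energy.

After 1 electron has been removed, what remains? Cl⁺ still has 6 valence electrons; Ca⁺ still has 1 valence electron; O⁺ still has 5 valence electrons.
All are still removing valence electrons, so compare the +1 ions as you would atoms: IE_2 generally rises across a period (higher Z_eff) and falls down a group (larger shell), subject to the usual subshell exceptions.
Valence configurations: Cl⁺ [Ne]3s²3p⁴, Ca⁺ [Ar]4s¹, O⁺ [He]2s²2p³.
The numbers (kJ/mol): Cl 2298, Ca 1145, O 3388.
Putting it together, IE_2: Ca < Cl < O.

Ca, Cl, O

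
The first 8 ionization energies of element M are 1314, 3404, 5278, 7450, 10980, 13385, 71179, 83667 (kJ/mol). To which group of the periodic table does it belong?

Group 16

Look for the largest jump between consecutive ionization energies: IE7/IE6 ≈ 5.3, far larger than any earlier ratio.
That jump marks the point where a core electron is being removed. So the atom has 6 valence electrons.
A main-group element with 6 valence electrons is in group 16.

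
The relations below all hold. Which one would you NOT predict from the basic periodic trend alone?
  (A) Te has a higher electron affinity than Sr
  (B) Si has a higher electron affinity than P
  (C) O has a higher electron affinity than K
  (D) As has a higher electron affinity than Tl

The general trend: electron affinity increases across a period and decreases down a group.
(A) Te (period 5, group 16) vs Sr (period 5, group 2): the stated order agrees with the simple trend.
(B) Si (period 3, group 14) vs P (period 3, group 15): the stated order contradicts the simple trend.
(C) O (period 2, group 16) vs K (period 4, group 1): the stated order agrees with the simple trend.
(D) As (period 4, group 15) vs Tl (period 6, group 13): the stated order agrees with the simple trend.
The exception is (B): adding an electron to P's half-filled 3p³ is unfavourable, so Si (3p²) has the more exothermic EA.

(B)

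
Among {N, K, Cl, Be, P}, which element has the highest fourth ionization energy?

After 3 electrons have been removed, what remains? N³⁺ still has 2 valence electrons; K³⁺ is already 2 electrons into the core; Cl³⁺ still has 4 valence electrons; Be³⁺ is already 1 electron into the core; P³⁺ still has 2 valence electrons.
Usually core removal costs more than valence removal, but here the competition is close: a tightly held n=2 valence electron can cost more to remove than an n=3 core electron, so the actual values have to decide it.
Valence configurations: N³⁺ [He]2s², Cl³⁺ [Ne]3s²3p², P³⁺ [Ne]3s².
Tabulated IE_4 (kJ/mol): N 7475, K 5877, Cl 5159, Be 21007, P 4964.
So the fourth ionization energies run P < Cl < K < N < Be.

Be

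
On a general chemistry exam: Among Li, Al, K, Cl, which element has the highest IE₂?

Li

The second ionization energy removes an electron from the +1 ion. For each element: Li⁺ is the bare [He] core; Al⁺ still has 2 valence electrons; K⁺ is the bare [Ar] core; Cl⁺ still has 6 valence electrons.
Core electrons are held far more tightly than valence electrons, so K and Li top the IE_2 order.
Valence configurations: Al⁺ [Ne]3s², Cl⁺ [Ne]3s²3p⁴.
Approximate IE_2 values (kJ/mol): Li 7298, Al 1817, K 3052, Cl 2298.
Hence IE_2: Al < Cl < K < Li.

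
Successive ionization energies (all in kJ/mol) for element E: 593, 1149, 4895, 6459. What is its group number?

Look for the largest jump between consecutive ionization energies: IE3/IE2 ≈ 4.3, far larger than any earlier ratio.
That jump marks the point where a core electron is being removed. So the atom has 2 valence electrons.
A main-group element with 2 valence electrons is in group 2.

Group 2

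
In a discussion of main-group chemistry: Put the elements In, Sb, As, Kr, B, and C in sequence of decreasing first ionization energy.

B is in period 2, group 13; C is in period 2, group 14; As is in period 4, group 15; Kr is in period 4, group 18; In is in period 5, group 13; Sb is in period 5, group 15.
IE₁ increases left→right with effective nuclear charge and decreases top→bottom as the valence shell moves farther out.
These span different periods and groups, so the two trends combine.
B > In: B sits above In in group 13, so the down-group effect alone puts B higher.
Sb > B: the two effects oppose for this pair; the across-period effect wins (831 vs 801 kJ/mol).
As > Sb: As sits above Sb in group 15, so the down-group effect alone puts As higher.
C > As: the two effects oppose for this pair; the down-group effect wins (1086 vs 947 kJ/mol).
Kr > C: period and group pull opposite ways; the across-period shift dominates (1351 vs 1086 kJ/mol).
Approximate values (kJ/mol): B 801, C 1086, As 947, Kr 1351, In 558, Sb 831.
So from highest to lowest: Kr > C > As > Sb > B > In.

Kr > C > As > Sb > B > In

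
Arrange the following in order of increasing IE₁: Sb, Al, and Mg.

Removing the outermost electron gets harder across a period and easier down a group.
Here both period and group differ, so the two effects have to be weighed against each other.
Mg > Al: this pair runs against the simple trend — see the exception note.
Sb > Mg: period and group pull opposite ways; the across-period shift dominates (831 vs 738 kJ/mol).
Note the exception: Mg has a higher first ionization energy than Al, contrary to the simple trend — Al's single 3p electron is easier to remove than one from Mg's filled 3s².
Approximate values (kJ/mol): Mg 738, Al 578, Sb 831.
So from lowest to highest: Al < Mg < Sb.

Al, Mg, Sb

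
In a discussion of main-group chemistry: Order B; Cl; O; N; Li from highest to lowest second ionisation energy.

Li > O > N > B > Cl

IE_2 is the cost of taking one more electron from the +1 cation: B⁺ still has 2 valence electrons; Cl⁺ still has 6 valence electrons; O⁺ still has 5 valence electrons; N⁺ still has 4 valence electrons; Li⁺ is the bare [He] core.
Core electrons are held far more tightly than valence electrons, so Li tops the IE_2 order.
Valence configurations: B⁺ [He]2s², Cl⁺ [Ne]3s²3p⁴, O⁺ [He]2s²2p³, N⁺ [He]2s²2p².
Tabulated IE_2 (kJ/mol): B 2427, Cl 2298, O 3388, N 2856, Li 7298.
So the second ionization energies run Cl < B < N < O < Li.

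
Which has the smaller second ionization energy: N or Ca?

Ca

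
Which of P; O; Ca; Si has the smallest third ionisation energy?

After 2 electrons have been removed, what remains? P²⁺ still has 3 valence electrons; O²⁺ still has 4 valence electrons; Ca²⁺ is the bare [Ar] core; Si²⁺ still has 2 valence electrons.
Usually core removal costs more than valence removal, but here the competition is close: a tightly held n=2 valence electron can cost more to remove than an n=3 core electron, so the actual values have to decide it.
Valence configurations: P²⁺ [Ne]3s²3p¹, O²⁺ [He]2s²2p², Si²⁺ [Ne]3s².
P²⁺ loses a lone 3p electron whereas Si²⁺ must break into a filled 3s² pair, so IE_3(Si) > IE_3(P) even though P has the higher nuclear charge.
Approximate IE_3 values (kJ/mol): P 2914, O 5300, Ca 4912, Si 3232.
Putting it together, IE_3: P < Si < Ca < O.

P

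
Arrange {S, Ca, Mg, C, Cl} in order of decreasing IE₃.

Mg, Ca, C, Cl, S

After 2 electrons have been removed, what remains? S²⁺ still has 4 valence electrons; Ca²⁺ is the bare [Ar] core; Mg²⁺ is the bare [Ne] core; C²⁺ still has 2 valence electrons; Cl²⁺ still has 5 valence electrons.
Pulling an electron out of a noble-gas core costs far more than removing a remaining valence electron, so Ca and Mg sit at the high end of IE_3.
Valence configurations: S²⁺ [Ne]3s²3p², C²⁺ [He]2s², Cl²⁺ [Ne]3s²3p³.
Approximate IE_3 values (kJ/mol): S 3357, Ca 4912, Mg 7733, C 4620, Cl 3822.
Putting it together, IE_3: S < Cl < C < Ca < Mg.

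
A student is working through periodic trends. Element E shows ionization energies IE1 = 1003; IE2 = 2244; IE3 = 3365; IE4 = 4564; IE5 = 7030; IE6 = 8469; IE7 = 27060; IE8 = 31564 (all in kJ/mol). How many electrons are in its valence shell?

6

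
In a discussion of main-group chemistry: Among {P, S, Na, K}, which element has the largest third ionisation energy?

Consider each +2 ion: P²⁺ still has 3 valence electrons; S²⁺ still has 4 valence electrons; Na²⁺ is already 1 electron into the core; K²⁺ is already 1 electron into the core.
Breaking into a closed-shell core is much more expensive than removing a leftover valence electron — K and Na have the largest IE_3 here.
Valence configurations: P²⁺ [Ne]3s²3p¹, S²⁺ [Ne]3s²3p².
The numbers (kJ/mol): P 2914, S 3357, Na 6910, K 4420.
Hence IE_3: P < S < K < Na.

Na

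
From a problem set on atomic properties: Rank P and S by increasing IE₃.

The third ionization energy removes an electron from the +2 ion. For each element: P²⁺ still has 3 valence electrons; S²⁺ still has 4 valence electrons.
All are still removing valence electrons, so compare the +2 ions as you would atoms: IE_3 generally rises across a period (higher Z_eff) and falls down a group (larger shell), subject to the usual subshell exceptions.
Valence configurations: P²⁺ [Ne]3s²3p¹, S²⁺ [Ne]3s²3p².
Approximate IE_3 values (kJ/mol): P 2914, S 3357.
Overall IE_3 order: P < S.

P < S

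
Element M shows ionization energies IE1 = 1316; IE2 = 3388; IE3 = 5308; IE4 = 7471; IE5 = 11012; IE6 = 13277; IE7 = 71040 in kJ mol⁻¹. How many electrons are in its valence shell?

6

Look for the largest jump between consecutive ionization energies: IE7/IE6 ≈ 5.4, far larger than any earlier ratio.
That jump marks the point where a core electron is being removed. So the atom has 6 valence electrons.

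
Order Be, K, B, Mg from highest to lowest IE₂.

IE_2 is the cost of taking one more electron from the +1 cation: Be⁺ still has 1 valence electron; K⁺ is the bare [Ar] core; B⁺ still has 2 valence electrons; Mg⁺ still has 1 valence electron.
Pulling an electron out of a noble-gas core costs far more than removing a remaining valence electron, so K sits at the high end of IE_2.
Valence configurations: Be⁺ [He]2s¹, B⁺ [He]2s², Mg⁺ [Ne]3s¹.
The numbers (kJ/mol): Be 1757, K 3052, B 2427, Mg 1451.
So the second ionization energies run Mg < Be < B < K.

K, B, Be, Mg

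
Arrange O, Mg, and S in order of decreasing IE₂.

The second ionization energy removes an electron from the +1 ion. For each element: O⁺ still has 5 valence electrons; Mg⁺ still has 1 valence electron; S⁺ still has 5 valence electrons.
All are still removing valence electrons, so compare the +1 ions as you would atoms: IE_2 generally rises across a period (higher Z_eff) and falls down a group (larger shell), subject to the usual subshell exceptions.
Valence configurations: O⁺ [He]2s²2p³, Mg⁺ [Ne]3s¹, S⁺ [Ne]3s²3p³.
Tabulated IE_2 (kJ/mol): O 3388, Mg 1451, S 2252.
Putting it together, IE_2: Mg < S < O.

O > S > Mg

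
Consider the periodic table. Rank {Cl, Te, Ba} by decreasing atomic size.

Ba > Te > Cl

Cl is in period 3, group 17; Te is in period 5, group 16; Ba is in period 6, group 2.
Radius decreases left→right (rising Z_eff, same n) and increases top→bottom (higher n).
Neither a single period nor a single group — weigh both effects.
Te > Cl: relative to Cl, both the across-period and down-group shifts push Te's atomic radius up.
Ba > Te: relative to Te, both the across-period and down-group shifts push Ba's atomic radius up.
Approximate values (pm): Cl 99, Te 136, Ba 196.
So from largest to smallest: Ba > Te > Cl.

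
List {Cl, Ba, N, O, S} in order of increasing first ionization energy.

Ba, S, Cl, O, N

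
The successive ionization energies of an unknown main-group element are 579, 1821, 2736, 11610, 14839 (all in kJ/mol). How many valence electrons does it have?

Look for the largest jump between consecutive ionization energies: IE4/IE3 ≈ 4.2, far larger than any earlier ratio.
That jump marks the point where a core electron is being removed. So the atom has 3 valence electrons.

3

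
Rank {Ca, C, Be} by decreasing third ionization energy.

Consider each +2 ion: Ca²⁺ is the bare [Ar] core; C²⁺ still has 2 valence electrons; Be²⁺ is the bare [He] core.
Pulling an electron out of a noble-gas core costs far more than removing a remaining valence electron, so Ca and Be sit at the high end of IE_3.
Approximate IE_3 values (kJ/mol): Ca 4912, C 4620, Be 14849.
Putting it together, IE_3: C < Ca < Be.

Be > Ca > C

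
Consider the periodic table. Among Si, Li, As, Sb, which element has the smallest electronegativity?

Li

Li is in period 2, group 1; Si is in period 3, group 14; As is in period 4, group 15; Sb is in period 5, group 15.
Electronegativity increases across a period and decreases down a group, tracking effective nuclear charge and atomic size.
Neither a single period nor a single group — weigh both effects.
Si > Li: period and group pull opposite ways; the across-period shift dominates (1.90 vs 0.98).
Sb > Si: period and group pull opposite ways; the across-period shift dominates (2.05 vs 1.90).
As > Sb: As sits above Sb in group 15, so the down-group effect alone puts As higher.
For reference (Pauling): Li 0.98, Si 1.90, As 2.18, Sb 2.05.
The smallest electronegativity among these belongs to Li.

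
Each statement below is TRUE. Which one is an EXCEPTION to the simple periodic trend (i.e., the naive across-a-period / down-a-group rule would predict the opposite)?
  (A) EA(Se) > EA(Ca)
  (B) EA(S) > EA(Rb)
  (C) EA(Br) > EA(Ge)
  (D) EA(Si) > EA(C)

(D)

The general trend: electron affinity increases across a period and decreases down a group.
(A) Se (period 4, group 16) vs Ca (period 4, group 2): the stated order agrees with the simple trend.
(B) S (period 3, group 16) vs Rb (period 5, group 1): the stated order agrees with the simple trend.
(C) Br (period 4, group 17) vs Ge (period 4, group 14): the stated order agrees with the simple trend.
(D) Si (period 3, group 14) vs C (period 2, group 14): the stated order contradicts the simple trend.
The exception is (D): Si's larger, more diffuse 3p orbitals accept an added electron slightly more readily than C's compact 2p.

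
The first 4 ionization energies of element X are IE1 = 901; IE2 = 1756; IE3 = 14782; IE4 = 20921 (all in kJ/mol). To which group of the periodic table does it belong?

Group 2

Look for the largest jump between consecutive ionization energies: IE3/IE2 ≈ 8.4, far larger than any earlier ratio.
That jump marks the point where a core electron is being removed. So the atom has 2 valence electrons.
A main-group element with 2 valence electrons is in group 2.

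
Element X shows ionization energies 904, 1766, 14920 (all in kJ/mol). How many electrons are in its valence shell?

Look for the largest jump between consecutive ionization energies: IE3/IE2 ≈ 8.4, far larger than any earlier ratio.
That jump marks the point where a core electron is being removed. So the atom has 2 valence electrons.

2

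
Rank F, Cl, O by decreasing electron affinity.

O is in period 2, group 16; F is in period 2, group 17; Cl is in period 3, group 17.
Electron affinity generally becomes more exothermic across a period toward the halogens and less exothermic down a group.
These span different periods and groups, so the two trends combine.
F > O: F lies to the right of O in period 2, so the across-period effect alone puts F higher.
Cl > F: this pair runs against the simple trend — see the exception note.
Note the exception: Cl has a higher electron affinity than F, contrary to the simple trend — F's small 2p subshell makes the incoming electron feel strong e⁻–e⁻ repulsion, so Cl actually releases more energy on gaining an electron.
For reference (kJ/mol): O 141, F 328, Cl 349.
So from highest to lowest: Cl > F > O.

Cl > F > O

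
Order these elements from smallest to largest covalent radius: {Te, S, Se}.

S, Se, Te

Across a period the added protons contract the valence shell; down a group each new principal shell makes the atom larger.
All are in group 16, so atomic radius increases down the group.
So from smallest to largest: S < Se < Te.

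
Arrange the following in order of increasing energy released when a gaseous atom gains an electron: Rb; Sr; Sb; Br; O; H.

Sr < Rb < H < Sb < O < Br

EA tends to increase across a period and decrease down a group, though the pattern is less regular than for IE or radius.
Neither a single period nor a single group — weigh both effects.
Rb > Sr: this pair runs against the simple trend — see the exception note.
H > Rb: they share group 1; the group trend gives H the larger value.
Sb > H: the two effects oppose for this pair; the across-period effect wins (103 vs 73 kJ/mol).
O > Sb: both effects reinforce here, so O is clearly the higher of the two.
Br > O: period and group pull opposite ways; the across-period shift dominates (325 vs 141 kJ/mol).
Note the exception: Rb has a higher electron affinity than Sr, contrary to the simple trend — adding an electron to Sr (ns²) has to open a new, higher-energy np subshell, which is unfavourable.
Approximate values (kJ/mol): H 73, O 141, Br 325, Rb 47, Sr 5, Sb 103.
So from lowest to highest: Sr < Rb < H < Sb < O < Br.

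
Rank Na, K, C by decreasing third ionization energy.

Na > C > K

After 2 electrons have been removed, what remains? Na²⁺ is already 1 electron into the core; K²⁺ is already 1 electron into the core; C²⁺ still has 2 valence electrons.
Usually core removal costs more than valence removal, but here the competition is close: a tightly held n=2 valence electron can cost more to remove than an n=3 core electron, so the actual values have to decide it.
The numbers (kJ/mol): Na 6910, K 4420, C 4620.
So the third ionization energies run K < C < Na.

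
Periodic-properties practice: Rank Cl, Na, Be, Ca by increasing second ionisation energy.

The second ionization energy removes an electron from the +1 ion. For each element: Cl⁺ still has 6 valence electrons; Na⁺ is the bare [Ne] core; Be⁺ still has 1 valence electron; Ca⁺ still has 1 valence electron.
Core electrons are held far more tightly than valence electrons, so Na tops the IE_2 order.
Valence configurations: Cl⁺ [Ne]3s²3p⁴, Be⁺ [He]2s¹, Ca⁺ [Ar]4s¹.
Tabulated IE_2 (kJ/mol): Cl 2298, Na 4562, Be 1757, Ca 1145.
Hence IE_2: Ca < Be < Cl < Na.

Ca, Be, Cl, Na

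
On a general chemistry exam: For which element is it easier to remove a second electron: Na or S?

IE_2 is the cost of taking one more electron from the +1 cation: Na⁺ is the bare [Ne] core; S⁺ still has 5 valence electrons.
Breaking into a closed-shell core is much more expensive than removing a leftover valence electron — Na has the largest IE_2 here.
Tabulated IE_2 (kJ/mol): Na 4562, S 2252.
So the second ionization energies run S < Na.

S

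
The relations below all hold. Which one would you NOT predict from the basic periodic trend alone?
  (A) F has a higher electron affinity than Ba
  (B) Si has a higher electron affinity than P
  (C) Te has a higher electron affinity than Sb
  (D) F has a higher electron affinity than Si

(B)

The general trend: electron affinity increases across a period and decreases down a group.
(A) F (period 2, group 17) vs Ba (period 6, group 2): the stated order agrees with the simple trend.
(B) Si (period 3, group 14) vs P (period 3, group 15): the stated order contradicts the simple trend.
(C) Te (period 5, group 16) vs Sb (period 5, group 15): the stated order agrees with the simple trend.
(D) F (period 2, group 17) vs Si (period 3, group 14): the stated order agrees with the simple trend.
The exception is (B): adding an electron to P's half-filled 3p³ is unfavourable, so Si (3p²) has the more exothermic EA.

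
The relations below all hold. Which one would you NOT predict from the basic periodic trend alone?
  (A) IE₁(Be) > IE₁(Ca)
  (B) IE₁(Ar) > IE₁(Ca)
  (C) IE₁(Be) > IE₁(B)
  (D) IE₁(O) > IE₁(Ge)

The general trend: IE₁ increases across a period and decreases down a group.
(A) Be (period 2, group 2) vs Ca (period 4, group 2): the stated order agrees with the simple trend.
(B) Ar (period 3, group 18) vs Ca (period 4, group 2): the stated order agrees with the simple trend.
(C) Be (period 2, group 2) vs B (period 2, group 13): the stated order contradicts the simple trend.
(D) O (period 2, group 16) vs Ge (period 4, group 14): the stated order agrees with the simple trend.
The exception is (C): removing B's lone 2p electron is easier than breaking Be's filled 2s².

(C)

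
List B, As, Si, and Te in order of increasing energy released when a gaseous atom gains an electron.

B is in period 2, group 13; Si is in period 3, group 14; As is in period 4, group 15; Te is in period 5, group 16.
Adding an electron releases more energy for atoms nearer the top right (short of the noble gases).
These sit on a diagonal, where the across-period and down-group effects partly cancel.
As > B: period and group pull opposite ways; the across-period shift dominates (78 vs 27 kJ/mol).
Si > As: the two effects oppose for this pair; the down-group effect wins (134 vs 78 kJ/mol).
Te > Si: the two effects oppose for this pair; the across-period effect wins (190 vs 134 kJ/mol).
Approximate values (kJ/mol): B 27, Si 134, As 78, Te 190.
So from lowest to highest: B < As < Si < Te.

B < As < Si < Te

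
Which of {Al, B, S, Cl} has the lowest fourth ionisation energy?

Consider each +3 ion: Al³⁺ is the bare [Ne] core; B³⁺ is the bare [He] core; S³⁺ still has 3 valence electrons; Cl³⁺ still has 4 valence electrons.
Pulling an electron out of a noble-gas core costs far more than removing a remaining valence electron, so Al and B sit at the high end of IE_4.
Valence configurations: S³⁺ [Ne]3s²3p¹, Cl³⁺ [Ne]3s²3p².
Approximate IE_4 values (kJ/mol): Al 11577, B 25026, S 4556, Cl 5159.
So the fourth ionization energies run S < Cl < Al < B.

S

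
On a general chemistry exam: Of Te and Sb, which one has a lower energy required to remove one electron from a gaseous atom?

Sb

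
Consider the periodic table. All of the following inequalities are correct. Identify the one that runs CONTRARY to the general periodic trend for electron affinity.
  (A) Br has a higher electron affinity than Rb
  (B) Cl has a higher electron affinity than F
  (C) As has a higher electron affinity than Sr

(B)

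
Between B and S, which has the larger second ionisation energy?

B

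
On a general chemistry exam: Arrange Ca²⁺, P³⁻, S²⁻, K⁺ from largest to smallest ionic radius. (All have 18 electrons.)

P³⁻, S²⁻, K⁺, Ca²⁺

All of these have 18 electrons, so size is governed by nuclear charge alone: the more protons, the stronger the pull on the same electron cloud, and the smaller the ion.
Nuclear charges: Ca²⁺ (Z=20), K⁺ (Z=19), S²⁻ (Z=16), P³⁻ (Z=15).
Largest to smallest: P³⁻ > S²⁻ > K⁺ > Ca²⁺.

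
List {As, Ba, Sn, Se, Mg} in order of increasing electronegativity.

Ba < Mg < Sn < As < Se

Mg is in period 3, group 2; As is in period 4, group 15; Se is in period 4, group 16; Sn is in period 5, group 14; Ba is in period 6, group 2.
Electronegativity increases across a period and decreases down a group, tracking effective nuclear charge and atomic size.
These span different periods and groups, so the two trends combine.
Mg > Ba: Mg sits above Ba in group 2, so the down-group effect alone puts Mg higher.
Sn > Mg: the two effects oppose for this pair; the across-period effect wins (1.96 vs 1.31).
As > Sn: both effects reinforce here, so As is clearly the higher of the two.
Se > As: Se lies to the right of As in period 4, so the across-period effect alone puts Se higher.
Tabulated electronegativity (Pauling): Mg 1.31, As 2.18, Se 2.55, Sn 1.96, Ba 0.89.
So from lowest to highest: Ba < Mg < Sn < As < Se.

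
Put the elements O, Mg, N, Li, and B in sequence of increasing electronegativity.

EN rises left→right (higher Z_eff, smaller atoms) and falls top→bottom (larger, more shielded atoms).
Neither a single period nor a single group — weigh both effects.
Mg > Li: period and group pull opposite ways; the across-period shift dominates (1.31 vs 0.98).
B > Mg: both effects reinforce here, so B is clearly the higher of the two.
N > B: both are in period 2; the period trend gives N the larger value.
O > N: both are in period 2; the period trend gives O the larger value.
Tabulated electronegativity (Pauling): Li 0.98, B 2.04, N 3.04, O 3.44, Mg 1.31.
So from lowest to highest: Li < Mg < B < N < O.

Li < Mg < B < N < O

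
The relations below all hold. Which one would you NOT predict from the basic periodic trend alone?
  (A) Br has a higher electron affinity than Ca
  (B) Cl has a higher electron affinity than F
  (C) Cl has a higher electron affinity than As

The general trend: electron affinity increases across a period and decreases down a group.
(A) Br (period 4, group 17) vs Ca (period 4, group 2): the stated order agrees with the simple trend.
(B) Cl (period 3, group 17) vs F (period 2, group 17): the stated order contradicts the simple trend.
(C) Cl (period 3, group 17) vs As (period 4, group 15): the stated order agrees with the simple trend.
The exception is (B): F's small 2p subshell makes the incoming electron feel strong e⁻–e⁻ repulsion, so Cl actually releases more energy on gaining an electron.

(B)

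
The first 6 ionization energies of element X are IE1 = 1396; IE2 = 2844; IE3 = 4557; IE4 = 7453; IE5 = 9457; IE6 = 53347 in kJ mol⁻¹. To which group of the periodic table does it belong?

Look for the largest jump between consecutive ionization energies: IE6/IE5 ≈ 5.6, far larger than any earlier ratio.
That jump marks the point where a core electron is being removed. So the atom has 5 valence electrons.
A main-group element with 5 valence electrons is in group 15.

Group 15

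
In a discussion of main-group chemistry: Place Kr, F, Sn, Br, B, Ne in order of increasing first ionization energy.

Sn, B, Br, Kr, F, Ne

B is in period 2, group 13; F is in period 2, group 17; Ne is in period 2, group 18; Br is in period 4, group 17; Kr is in period 4, group 18; Sn is in period 5, group 14.
Removing the outermost electron gets harder across a period and easier down a group.
These span different periods and groups, so the two trends combine.
B > Sn: the two effects oppose for this pair; the down-group effect wins (801 vs 709 kJ/mol).
Br > B: period and group pull opposite ways; the across-period shift dominates (1140 vs 801 kJ/mol).
Kr > Br: Kr lies to the right of Br in period 4, so the across-period effect alone puts Kr higher.
F > Kr: period and group pull opposite ways; the down-group shift dominates (1681 vs 1351 kJ/mol).
Ne > F: Ne lies to the right of F in period 2, so the across-period effect alone puts Ne higher.
For reference (kJ/mol): B 801, F 1681, Ne 2081, Br 1140, Kr 1351, Sn 709.
So from lowest to highest: Sn < B < Br < Kr < F < Ne.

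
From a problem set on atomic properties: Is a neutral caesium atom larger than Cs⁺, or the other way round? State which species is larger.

Forming Cs⁺ removes 1 electron from Cs. Fewer electrons for the same nuclear charge means less shielding and a higher Z_eff on the remaining electrons, and for main-group metals the entire outer shell is lost.
A cation is smaller than its parent atom: Cs⁺ < Cs.

Cs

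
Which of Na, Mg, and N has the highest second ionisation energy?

After 1 electron has been removed, what remains? Na⁺ is the bare [Ne] core; Mg⁺ still has 1 valence electron; N⁺ still has 4 valence electrons.
Core electrons are held far more tightly than valence electrons, so Na tops the IE_2 order.
Valence configurations: Mg⁺ [Ne]3s¹, N⁺ [He]2s²2p².
Tabulated IE_2 (kJ/mol): Na 4562, Mg 1451, N 2856.
Overall IE_2 order: Mg < N < Na.

Na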